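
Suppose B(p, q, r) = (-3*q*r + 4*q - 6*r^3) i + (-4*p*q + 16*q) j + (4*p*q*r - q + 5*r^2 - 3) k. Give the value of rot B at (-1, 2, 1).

(∇×B)₁ = ∂B₃/∂q − ∂B₂/∂r = 4*p*r - 1
(∇×B)₂ = ∂B₁/∂r − ∂B₃/∂p = -4*q*r - 3*q - 18*r^2
(∇×B)₃ = ∂B₂/∂p − ∂B₁/∂q = -4*q + 3*r - 4
∇×B = (4*p*r - 1, -4*q*r - 3*q - 18*r^2, -4*q + 3*r - 4)
At (-1, 2, 1): (-5, -32, -9).

(-5, -32, -9)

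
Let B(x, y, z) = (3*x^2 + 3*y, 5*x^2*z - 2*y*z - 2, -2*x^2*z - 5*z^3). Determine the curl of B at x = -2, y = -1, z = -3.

(∇×B)₁ = ∂B₃/∂y − ∂B₂/∂z = -5*x^2 + 2*y
(∇×B)₂ = ∂B₁/∂z − ∂B₃/∂x = 4*x*z
(∇×B)₃ = ∂B₂/∂x − ∂B₁/∂y = 10*x*z - 3
∇×B = (-5*x^2 + 2*y, 4*x*z, 10*x*z - 3)
At (-2, -1, -3): (-22, 24, 57).

(-22, 24, 57)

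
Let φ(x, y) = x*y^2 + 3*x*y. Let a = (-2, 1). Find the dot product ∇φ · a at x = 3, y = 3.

-9

∂φ/∂x = y^2 + 3*y
∂φ/∂y = 2*x*y + 3*x
∇φ at (3, 3) = (18, 27)
∇φ · a = (18)(-2) + (27)(1) = -9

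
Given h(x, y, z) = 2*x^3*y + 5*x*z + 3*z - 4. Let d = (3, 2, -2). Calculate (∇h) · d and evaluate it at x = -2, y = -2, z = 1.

-147

∂h/∂x = 6*x^2*y + 5*z
∂h/∂y = 2*x^3
∂h/∂z = 5*x + 3
∇h at (-2, -2, 1) = (-43, -16, -7)
∇h · d = (-43)(3) + (-16)(2) + (-7)(-2) = -147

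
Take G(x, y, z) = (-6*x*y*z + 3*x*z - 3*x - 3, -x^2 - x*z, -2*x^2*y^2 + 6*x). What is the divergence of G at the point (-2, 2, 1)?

∂G₁/∂x = -6*y*z + 3*z - 3
∂G₂/∂y = 0
∂G₃/∂z = 0
∇·G = -6*y*z + 3*z - 3
At (-2, 2, 1): -12.

-12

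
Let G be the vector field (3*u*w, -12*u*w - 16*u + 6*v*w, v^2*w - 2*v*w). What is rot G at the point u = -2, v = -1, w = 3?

(∇×G)₁ = ∂G₃/∂v − ∂G₂/∂w = 12*u + 2*v*w - 6*v - 2*w
(∇×G)₂ = ∂G₁/∂w − ∂G₃/∂u = 3*u
(∇×G)₃ = ∂G₂/∂u − ∂G₁/∂v = -12*w - 16
∇×G = (12*u + 2*v*w - 6*v - 2*w, 3*u, -12*w - 16)
At (-2, -1, 3): (-30, -6, -52).

(-30, -6, -52)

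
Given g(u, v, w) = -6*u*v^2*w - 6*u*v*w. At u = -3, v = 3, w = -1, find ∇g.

(72, -126, 216)

∂g/∂u = -6*v^2*w - 6*v*w
∂g/∂v = -12*u*v*w - 6*u*w
∂g/∂w = -6*u*v^2 - 6*u*v
∇g = (-6*v^2*w - 6*v*w, -12*u*v*w - 6*u*w, -6*u*v^2 - 6*u*v)
At (-3, 3, -1): (72, -126, 216).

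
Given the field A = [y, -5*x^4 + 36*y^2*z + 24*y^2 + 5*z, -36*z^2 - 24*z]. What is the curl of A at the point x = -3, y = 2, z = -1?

(∇×A)₁ = ∂A₃/∂y − ∂A₂/∂z = -36*y^2 - 5
(∇×A)₂ = ∂A₁/∂z − ∂A₃/∂x = 0
(∇×A)₃ = ∂A₂/∂x − ∂A₁/∂y = -20*x^3 - 1
∇×A = (-36*y^2 - 5, 0, -20*x^3 - 1)
At (-3, 2, -1): (-149, 0, 539).

(-149, 0, 539)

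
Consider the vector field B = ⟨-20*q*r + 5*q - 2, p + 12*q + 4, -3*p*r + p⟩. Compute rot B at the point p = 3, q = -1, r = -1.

(0, 16, -24)

(∇×B)₁ = ∂B₃/∂q − ∂B₂/∂r = 0
(∇×B)₂ = ∂B₁/∂r − ∂B₃/∂p = -20*q + 3*r - 1
(∇×B)₃ = ∂B₂/∂p − ∂B₁/∂q = 20*r - 4
∇×B = (0, -20*q + 3*r - 1, 20*r - 4)
At (3, -1, -1): (0, 16, -24).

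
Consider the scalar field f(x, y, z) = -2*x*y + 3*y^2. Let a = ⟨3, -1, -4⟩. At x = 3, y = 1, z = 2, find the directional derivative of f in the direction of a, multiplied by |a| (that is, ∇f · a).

∂f/∂x = -2*y
∂f/∂y = -2*x + 6*y
∂f/∂z = 0
∇f at (3, 1, 2) = (-2, 0, 0)
∇f · a = (-2)(3) + (0)(-1) + (0)(-4) = -6

-6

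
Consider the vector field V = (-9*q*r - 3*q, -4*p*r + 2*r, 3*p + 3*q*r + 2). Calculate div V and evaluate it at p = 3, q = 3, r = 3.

9

∂V₁/∂p = 0
∂V₂/∂q = 0
∂V₃/∂r = 3*q
∇·V = 3*q
At (3, 3, 3): 9.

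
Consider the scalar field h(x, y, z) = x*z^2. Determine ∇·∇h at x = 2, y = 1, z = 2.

4

∂²h/∂x² = 0
∂²h/∂y² = 0
∂²h/∂z² = 2*x
∇²h = 2*x
At (2, 1, 2): 4.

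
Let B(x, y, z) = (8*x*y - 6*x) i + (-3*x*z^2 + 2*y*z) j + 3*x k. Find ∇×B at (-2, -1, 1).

(∇×B)₁ = ∂B₃/∂y − ∂B₂/∂z = 6*x*z - 2*y
(∇×B)₂ = ∂B₁/∂z − ∂B₃/∂x = -3
(∇×B)₃ = ∂B₂/∂x − ∂B₁/∂y = -8*x - 3*z^2
∇×B = (6*x*z - 2*y, -3, -8*x - 3*z^2)
At (-2, -1, 1): (-10, -3, 13).

(-10, -3, 13)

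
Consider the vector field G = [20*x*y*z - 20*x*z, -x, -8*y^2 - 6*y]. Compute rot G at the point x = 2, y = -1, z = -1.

(10, -80, 39)

(∇×G)₁ = ∂G₃/∂y − ∂G₂/∂z = -16*y - 6
(∇×G)₂ = ∂G₁/∂z − ∂G₃/∂x = 20*x*y - 20*x
(∇×G)₃ = ∂G₂/∂x − ∂G₁/∂y = -20*x*z - 1
∇×G = (-16*y - 6, 20*x*y - 20*x, -20*x*z - 1)
At (2, -1, -1): (10, -80, 39).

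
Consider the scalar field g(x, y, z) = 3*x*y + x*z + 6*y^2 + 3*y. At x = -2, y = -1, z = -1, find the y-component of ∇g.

-15

(∇g)_2 = ∂g/∂y = 3*x + 12*y + 3
At (-2, -1, -1): -15.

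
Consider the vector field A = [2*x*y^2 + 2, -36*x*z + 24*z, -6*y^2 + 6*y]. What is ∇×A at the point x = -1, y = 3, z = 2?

(-90, 0, -60)

(∇×A)₁ = ∂A₃/∂y − ∂A₂/∂z = 36*x - 12*y - 18
(∇×A)₂ = ∂A₁/∂z − ∂A₃/∂x = 0
(∇×A)₃ = ∂A₂/∂x − ∂A₁/∂y = -4*x*y - 36*z
∇×A = (36*x - 12*y - 18, 0, -4*x*y - 36*z)
At (-1, 3, 2): (-90, 0, -60).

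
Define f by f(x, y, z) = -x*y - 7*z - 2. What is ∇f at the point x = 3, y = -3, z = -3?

∂f/∂x = -y
∂f/∂y = -x
∂f/∂z = -7
∇f = (-y, -x, -7)
At (3, -3, -3): (3, -3, -7).

(3, -3, -7)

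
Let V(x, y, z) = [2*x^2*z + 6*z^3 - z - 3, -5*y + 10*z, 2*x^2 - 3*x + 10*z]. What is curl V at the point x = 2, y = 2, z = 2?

(-10, 74, 0)

(∇×V)₁ = ∂V₃/∂y − ∂V₂/∂z = -10
(∇×V)₂ = ∂V₁/∂z − ∂V₃/∂x = 2*x^2 - 4*x + 18*z^2 + 2
(∇×V)₃ = ∂V₂/∂x − ∂V₁/∂y = 0
∇×V = (-10, 2*x^2 - 4*x + 18*z^2 + 2, 0)
At (2, 2, 2): (-10, 74, 0).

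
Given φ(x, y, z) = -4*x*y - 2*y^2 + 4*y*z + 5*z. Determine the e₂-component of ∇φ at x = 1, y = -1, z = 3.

(∇φ)_2 = ∂φ/∂y = -4*x - 4*y + 4*z
At (1, -1, 3): 12.

12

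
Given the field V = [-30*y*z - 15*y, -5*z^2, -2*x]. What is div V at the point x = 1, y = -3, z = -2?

0

∂V₁/∂x = 0
∂V₂/∂y = 0
∂V₃/∂z = 0
∇·V = 0
At (1, -3, -2): 0.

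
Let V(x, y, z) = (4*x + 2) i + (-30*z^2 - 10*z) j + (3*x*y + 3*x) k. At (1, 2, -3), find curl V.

(-167, -9, 0)

(∇×V)₁ = ∂V₃/∂y − ∂V₂/∂z = 3*x + 60*z + 10
(∇×V)₂ = ∂V₁/∂z − ∂V₃/∂x = -3*y - 3
(∇×V)₃ = ∂V₂/∂x − ∂V₁/∂y = 0
∇×V = (3*x + 60*z + 10, -3*y - 3, 0)
At (1, 2, -3): (-167, -9, 0).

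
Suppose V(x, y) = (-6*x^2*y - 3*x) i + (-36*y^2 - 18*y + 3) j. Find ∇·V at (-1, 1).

∂V₁/∂x = -12*x*y - 3
∂V₂/∂y = -72*y - 18
∇·V = -12*x*y - 72*y - 21
At (-1, 1): -81.

-81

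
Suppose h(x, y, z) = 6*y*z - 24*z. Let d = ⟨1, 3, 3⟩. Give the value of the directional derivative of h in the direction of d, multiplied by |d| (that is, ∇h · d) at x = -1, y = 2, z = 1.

-18

∂h/∂x = 0
∂h/∂y = 6*z
∂h/∂z = 6*y - 24
∇h at (-1, 2, 1) = (0, 6, -12)
∇h · d = (0)(1) + (6)(3) + (-12)(3) = -18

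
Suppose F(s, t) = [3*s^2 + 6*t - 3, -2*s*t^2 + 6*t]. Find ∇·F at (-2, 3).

∂F₁/∂s = 6*s
∂F₂/∂t = -4*s*t + 6
∇·F = -4*s*t + 6*s + 6
At (-2, 3): 18.

18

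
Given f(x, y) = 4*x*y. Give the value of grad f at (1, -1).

(-4, 4)

∂f/∂x = 4*y
∂f/∂y = 4*x
∇f = (4*y, 4*x)
At (1, -1): (-4, 4).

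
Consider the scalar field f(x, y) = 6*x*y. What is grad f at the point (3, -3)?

∂f/∂x = 6*y
∂f/∂y = 6*x
∇f = (6*y, 6*x)
At (3, -3): (-18, 18).

(-18, 18)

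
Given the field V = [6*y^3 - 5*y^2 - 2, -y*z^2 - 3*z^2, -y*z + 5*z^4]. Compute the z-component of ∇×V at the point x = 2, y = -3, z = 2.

-192

(∇×V)_3 = ∂V₂/∂x − ∂V₁/∂y
= 0 − (18*y^2 - 10*y)
= -18*y^2 + 10*y
At (2, -3, 2): -192.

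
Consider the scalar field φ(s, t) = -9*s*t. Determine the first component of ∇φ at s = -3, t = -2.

18

(∇φ)_1 = ∂φ/∂s = -9*t
At (-3, -2): 18.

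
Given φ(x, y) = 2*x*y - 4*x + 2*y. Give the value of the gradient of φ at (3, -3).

(-10, 8)

∂φ/∂x = 2*y - 4
∂φ/∂y = 2*x + 2
∇φ = (2*y - 4, 2*x + 2)
At (3, -3): (-10, 8).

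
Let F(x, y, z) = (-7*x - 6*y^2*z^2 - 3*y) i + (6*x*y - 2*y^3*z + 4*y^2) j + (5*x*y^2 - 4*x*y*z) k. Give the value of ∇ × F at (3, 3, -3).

(180, 243, 345)

(∇×F)₁ = ∂F₃/∂y − ∂F₂/∂z = 10*x*y - 4*x*z + 2*y^3
(∇×F)₂ = ∂F₁/∂z − ∂F₃/∂x = -12*y^2*z - 5*y^2 + 4*y*z
(∇×F)₃ = ∂F₂/∂x − ∂F₁/∂y = 12*y*z^2 + 6*y + 3
∇×F = (10*x*y - 4*x*z + 2*y^3, -12*y^2*z - 5*y^2 + 4*y*z, 12*y*z^2 + 6*y + 3)
At (3, 3, -3): (180, 243, 345).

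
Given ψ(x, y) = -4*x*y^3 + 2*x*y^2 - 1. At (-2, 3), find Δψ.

136

∂²ψ/∂x² = 0
∂²ψ/∂y² = 4*x*(-6*y + 1)
∇²ψ = -24*x*y + 4*x
At (-2, 3): 136.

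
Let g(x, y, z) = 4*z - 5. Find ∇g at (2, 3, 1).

∂g/∂x = 0
∂g/∂y = 0
∂g/∂z = 4
∇g = (0, 0, 4)
At (2, 3, 1): (0, 0, 4).

(0, 0, 4)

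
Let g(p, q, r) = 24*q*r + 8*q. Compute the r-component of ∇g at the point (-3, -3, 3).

-72

(∇g)_3 = ∂g/∂r = 24*q
At (-3, -3, 3): -72.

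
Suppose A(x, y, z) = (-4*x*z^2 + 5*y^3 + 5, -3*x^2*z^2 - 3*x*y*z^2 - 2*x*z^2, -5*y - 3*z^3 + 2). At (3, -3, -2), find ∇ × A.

(-29, 48, -179)

(∇×A)₁ = ∂A₃/∂y − ∂A₂/∂z = 6*x^2*z + 6*x*y*z + 4*x*z - 5
(∇×A)₂ = ∂A₁/∂z − ∂A₃/∂x = -8*x*z
(∇×A)₃ = ∂A₂/∂x − ∂A₁/∂y = -6*x*z^2 - 15*y^2 - 3*y*z^2 - 2*z^2
∇×A = (6*x^2*z + 6*x*y*z + 4*x*z - 5, -8*x*z, -6*x*z^2 - 15*y^2 - 3*y*z^2 - 2*z^2)
At (3, -3, -2): (-29, 48, -179).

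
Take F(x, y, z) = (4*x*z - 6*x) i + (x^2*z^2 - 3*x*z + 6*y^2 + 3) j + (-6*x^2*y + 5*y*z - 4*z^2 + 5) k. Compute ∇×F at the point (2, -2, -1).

(∇×F)₁ = ∂F₃/∂y − ∂F₂/∂z = -2*x^2*z - 6*x^2 + 3*x + 5*z
(∇×F)₂ = ∂F₁/∂z − ∂F₃/∂x = 12*x*y + 4*x
(∇×F)₃ = ∂F₂/∂x − ∂F₁/∂y = 2*x*z^2 - 3*z
∇×F = (-2*x^2*z - 6*x^2 + 3*x + 5*z, 12*x*y + 4*x, 2*x*z^2 - 3*z)
At (2, -2, -1): (-15, -40, 7).

(-15, -40, 7)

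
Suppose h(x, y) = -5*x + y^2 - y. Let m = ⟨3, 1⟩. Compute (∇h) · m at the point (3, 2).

-12

∂h/∂x = -5
∂h/∂y = 2*y - 1
∇h at (3, 2) = (-5, 3)
∇h · m = (-5)(3) + (3)(1) = -12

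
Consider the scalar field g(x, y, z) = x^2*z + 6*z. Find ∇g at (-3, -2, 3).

(-18, 0, 15)

∂g/∂x = 2*x*z
∂g/∂y = 0
∂g/∂z = x^2 + 6
∇g = (2*x*z, 0, x^2 + 6)
At (-3, -2, 3): (-18, 0, 15).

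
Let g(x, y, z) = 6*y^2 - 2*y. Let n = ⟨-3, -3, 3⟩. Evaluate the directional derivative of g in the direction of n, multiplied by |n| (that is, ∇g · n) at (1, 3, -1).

∂g/∂x = 0
∂g/∂y = 12*y - 2
∂g/∂z = 0
∇g at (1, 3, -1) = (0, 34, 0)
∇g · n = (0)(-3) + (34)(-3) + (0)(3) = -102

-102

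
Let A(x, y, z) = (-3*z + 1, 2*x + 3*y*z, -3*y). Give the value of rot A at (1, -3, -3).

(∇×A)₁ = ∂A₃/∂y − ∂A₂/∂z = -3*y - 3
(∇×A)₂ = ∂A₁/∂z − ∂A₃/∂x = -3
(∇×A)₃ = ∂A₂/∂x − ∂A₁/∂y = 2
∇×A = (-3*y - 3, -3, 2)
At (1, -3, -3): (6, -3, 2).

(6, -3, 2)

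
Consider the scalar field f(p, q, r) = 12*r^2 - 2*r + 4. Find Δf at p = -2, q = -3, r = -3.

24

∂²f/∂p² = 0
∂²f/∂q² = 0
∂²f/∂r² = 24
∇²f = 24
At (-2, -3, -3): 24.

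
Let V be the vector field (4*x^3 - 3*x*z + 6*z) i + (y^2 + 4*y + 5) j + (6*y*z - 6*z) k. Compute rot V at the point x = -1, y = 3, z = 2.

(12, 9, 0)

(∇×V)₁ = ∂V₃/∂y − ∂V₂/∂z = 6*z
(∇×V)₂ = ∂V₁/∂z − ∂V₃/∂x = -3*x + 6
(∇×V)₃ = ∂V₂/∂x − ∂V₁/∂y = 0
∇×V = (6*z, -3*x + 6, 0)
At (-1, 3, 2): (12, 9, 0).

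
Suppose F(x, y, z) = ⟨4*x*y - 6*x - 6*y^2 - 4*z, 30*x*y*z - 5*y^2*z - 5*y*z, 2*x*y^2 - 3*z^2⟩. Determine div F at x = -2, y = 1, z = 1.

-83

∂F₁/∂x = 4*y - 6
∂F₂/∂y = 30*x*z - 10*y*z - 5*z
∂F₃/∂z = -6*z
∇·F = 30*x*z - 10*y*z + 4*y - 11*z - 6
At (-2, 1, 1): -83.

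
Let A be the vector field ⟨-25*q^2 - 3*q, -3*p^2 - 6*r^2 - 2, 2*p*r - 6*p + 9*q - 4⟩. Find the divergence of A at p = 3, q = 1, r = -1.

6

∂A₁/∂p = 0
∂A₂/∂q = 0
∂A₃/∂r = 2*p
∇·A = 2*p
At (3, 1, -1): 6.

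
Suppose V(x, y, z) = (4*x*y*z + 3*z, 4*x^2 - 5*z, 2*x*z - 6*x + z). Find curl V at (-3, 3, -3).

(5, -21, -60)

(∇×V)₁ = ∂V₃/∂y − ∂V₂/∂z = 5
(∇×V)₂ = ∂V₁/∂z − ∂V₃/∂x = 4*x*y - 2*z + 9
(∇×V)₃ = ∂V₂/∂x − ∂V₁/∂y = -4*x*z + 8*x
∇×V = (5, 4*x*y - 2*z + 9, -4*x*z + 8*x)
At (-3, 3, -3): (5, -21, -60).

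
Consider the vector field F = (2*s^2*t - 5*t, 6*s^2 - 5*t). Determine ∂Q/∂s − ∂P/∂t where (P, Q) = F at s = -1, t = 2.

-9

∂F₂/∂s = 12*s
∂F₁/∂t = 2*s^2 - 5
Scalar curl = -2*s^2 + 12*s + 5
At (-1, 2): -9.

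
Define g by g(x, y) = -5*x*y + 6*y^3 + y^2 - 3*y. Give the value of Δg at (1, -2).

-70

∂²g/∂x² = 0
∂²g/∂y² = 2*(18*y + 1)
∇²g = 36*y + 2
At (1, -2): -70.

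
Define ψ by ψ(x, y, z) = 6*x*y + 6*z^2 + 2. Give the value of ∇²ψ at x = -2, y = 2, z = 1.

∂²ψ/∂x² = 0
∂²ψ/∂y² = 0
∂²ψ/∂z² = 12
∇²ψ = 12
At (-2, 2, 1): 12.

12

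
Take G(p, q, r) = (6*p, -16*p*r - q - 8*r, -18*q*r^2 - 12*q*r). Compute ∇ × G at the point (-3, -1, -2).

(∇×G)₁ = ∂G₃/∂q − ∂G₂/∂r = 16*p - 18*r^2 - 12*r + 8
(∇×G)₂ = ∂G₁/∂r − ∂G₃/∂p = 0
(∇×G)₃ = ∂G₂/∂p − ∂G₁/∂q = -16*r
∇×G = (16*p - 18*r^2 - 12*r + 8, 0, -16*r)
At (-3, -1, -2): (-88, 0, 32).

(-88, 0, 32)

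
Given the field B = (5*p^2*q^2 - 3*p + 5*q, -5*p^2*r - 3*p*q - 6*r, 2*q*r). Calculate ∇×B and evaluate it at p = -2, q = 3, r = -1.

(24, 0, -154)

(∇×B)₁ = ∂B₃/∂q − ∂B₂/∂r = 5*p^2 + 2*r + 6
(∇×B)₂ = ∂B₁/∂r − ∂B₃/∂p = 0
(∇×B)₃ = ∂B₂/∂p − ∂B₁/∂q = -10*p^2*q - 10*p*r - 3*q - 5
∇×B = (5*p^2 + 2*r + 6, 0, -10*p^2*q - 10*p*r - 3*q - 5)
At (-2, 3, -1): (24, 0, -154).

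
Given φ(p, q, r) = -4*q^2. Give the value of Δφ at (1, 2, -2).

-8

∂²φ/∂p² = 0
∂²φ/∂q² = -8
∂²φ/∂r² = 0
∇²φ = -8
At (1, 2, -2): -8.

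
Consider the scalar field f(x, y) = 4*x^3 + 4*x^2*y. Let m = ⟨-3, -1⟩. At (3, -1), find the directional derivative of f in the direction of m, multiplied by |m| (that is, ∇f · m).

-288

∂f/∂x = 12*x^2 + 8*x*y
∂f/∂y = 4*x^2
∇f at (3, -1) = (84, 36)
∇f · m = (84)(-3) + (36)(-1) = -288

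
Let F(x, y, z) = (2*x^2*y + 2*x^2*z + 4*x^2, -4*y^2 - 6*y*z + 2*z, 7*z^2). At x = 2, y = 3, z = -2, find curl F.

(∇×F)₁ = ∂F₃/∂y − ∂F₂/∂z = 6*y - 2
(∇×F)₂ = ∂F₁/∂z − ∂F₃/∂x = 2*x^2
(∇×F)₃ = ∂F₂/∂x − ∂F₁/∂y = -2*x^2
∇×F = (6*y - 2, 2*x^2, -2*x^2)
At (2, 3, -2): (16, 8, -8).

(16, 8, -8)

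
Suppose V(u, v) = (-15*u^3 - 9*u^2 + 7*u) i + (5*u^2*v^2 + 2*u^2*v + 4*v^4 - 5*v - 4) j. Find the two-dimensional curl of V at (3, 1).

42

∂V₂/∂u = 10*u*v^2 + 4*u*v
∂V₁/∂v = 0
Scalar curl = 10*u*v^2 + 4*u*v
At (3, 1): 42.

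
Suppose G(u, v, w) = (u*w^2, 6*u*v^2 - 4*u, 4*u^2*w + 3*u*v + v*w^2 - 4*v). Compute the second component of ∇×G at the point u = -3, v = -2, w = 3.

(∇×G)_2 = ∂G₁/∂w − ∂G₃/∂u
= 2*u*w − (8*u*w + 3*v)
= -6*u*w - 3*v
At (-3, -2, 3): 60.

60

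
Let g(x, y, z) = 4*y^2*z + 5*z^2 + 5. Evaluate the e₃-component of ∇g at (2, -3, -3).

6

(∇g)_3 = ∂g/∂z = 4*y^2 + 10*z
At (2, -3, -3): 6.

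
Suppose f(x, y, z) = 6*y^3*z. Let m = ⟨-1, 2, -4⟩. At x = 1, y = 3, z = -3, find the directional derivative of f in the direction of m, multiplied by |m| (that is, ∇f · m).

∂f/∂x = 0
∂f/∂y = 18*y^2*z
∂f/∂z = 6*y^3
∇f at (1, 3, -3) = (0, -486, 162)
∇f · m = (0)(-1) + (-486)(2) + (162)(-4) = -1620

-1620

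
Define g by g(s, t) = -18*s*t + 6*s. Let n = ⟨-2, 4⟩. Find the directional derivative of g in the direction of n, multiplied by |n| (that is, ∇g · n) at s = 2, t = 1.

-120

∂g/∂s = -18*t + 6
∂g/∂t = -18*s
∇g at (2, 1) = (-12, -36)
∇g · n = (-12)(-2) + (-36)(4) = -120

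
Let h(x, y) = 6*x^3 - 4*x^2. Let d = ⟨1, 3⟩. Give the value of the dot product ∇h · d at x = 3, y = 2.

∂h/∂x = 18*x^2 - 8*x
∂h/∂y = 0
∇h at (3, 2) = (138, 0)
∇h · d = (138)(1) + (0)(3) = 138

138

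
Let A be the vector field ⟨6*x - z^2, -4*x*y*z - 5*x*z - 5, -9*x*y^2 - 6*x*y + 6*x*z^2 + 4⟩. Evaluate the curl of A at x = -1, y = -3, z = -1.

(∇×A)₁ = ∂A₃/∂y − ∂A₂/∂z = -14*x*y - x
(∇×A)₂ = ∂A₁/∂z − ∂A₃/∂x = 9*y^2 + 6*y - 6*z^2 - 2*z
(∇×A)₃ = ∂A₂/∂x − ∂A₁/∂y = -4*y*z - 5*z
∇×A = (-14*x*y - x, 9*y^2 + 6*y - 6*z^2 - 2*z, -4*y*z - 5*z)
At (-1, -3, -1): (-41, 59, -7).

(-41, 59, -7)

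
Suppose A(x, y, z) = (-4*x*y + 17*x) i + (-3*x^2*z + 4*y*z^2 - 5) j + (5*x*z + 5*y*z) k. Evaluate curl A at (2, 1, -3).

(21, 15, 44)

(∇×A)₁ = ∂A₃/∂y − ∂A₂/∂z = 3*x^2 - 8*y*z + 5*z
(∇×A)₂ = ∂A₁/∂z − ∂A₃/∂x = -5*z
(∇×A)₃ = ∂A₂/∂x − ∂A₁/∂y = -6*x*z + 4*x
∇×A = (3*x^2 - 8*y*z + 5*z, -5*z, -6*x*z + 4*x)
At (2, 1, -3): (21, 15, 44).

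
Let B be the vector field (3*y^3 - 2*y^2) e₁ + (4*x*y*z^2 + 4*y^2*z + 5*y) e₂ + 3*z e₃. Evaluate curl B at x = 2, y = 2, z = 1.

(∇×B)₁ = ∂B₃/∂y − ∂B₂/∂z = -8*x*y*z - 4*y^2
(∇×B)₂ = ∂B₁/∂z − ∂B₃/∂x = 0
(∇×B)₃ = ∂B₂/∂x − ∂B₁/∂y = -9*y^2 + 4*y*z^2 + 4*y
∇×B = (-8*x*y*z - 4*y^2, 0, -9*y^2 + 4*y*z^2 + 4*y)
At (2, 2, 1): (-48, 0, -20).

(-48, 0, -20)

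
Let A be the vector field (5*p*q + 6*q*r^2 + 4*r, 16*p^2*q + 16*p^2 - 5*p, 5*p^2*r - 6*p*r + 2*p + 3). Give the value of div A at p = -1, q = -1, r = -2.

∂A₁/∂p = 5*q
∂A₂/∂q = 16*p^2
∂A₃/∂r = 5*p^2 - 6*p
∇·A = 21*p^2 - 6*p + 5*q
At (-1, -1, -2): 22.

22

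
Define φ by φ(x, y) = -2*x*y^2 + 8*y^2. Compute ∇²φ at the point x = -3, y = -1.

∂²φ/∂x² = 0
∂²φ/∂y² = 4*(-x + 4)
∇²φ = -4*x + 16
At (-3, -1): 28.

28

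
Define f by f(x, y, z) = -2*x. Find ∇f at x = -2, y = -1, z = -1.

∂f/∂x = -2
∂f/∂y = 0
∂f/∂z = 0
∇f = (-2, 0, 0)
At (-2, -1, -1): (-2, 0, 0).

(-2, 0, 0)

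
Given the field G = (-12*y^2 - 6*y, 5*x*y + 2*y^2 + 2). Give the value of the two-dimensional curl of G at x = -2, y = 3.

93

∂G₂/∂x = 5*y
∂G₁/∂y = -24*y - 6
Scalar curl = 29*y + 6
At (-2, 3): 93.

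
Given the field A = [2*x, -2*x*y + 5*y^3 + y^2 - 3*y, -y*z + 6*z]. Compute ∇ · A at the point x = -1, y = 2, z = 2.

69

∂A₁/∂x = 2
∂A₂/∂y = -2*x + 15*y^2 + 2*y - 3
∂A₃/∂z = -y + 6
∇·A = -2*x + 15*y^2 + y + 5
At (-1, 2, 2): 69.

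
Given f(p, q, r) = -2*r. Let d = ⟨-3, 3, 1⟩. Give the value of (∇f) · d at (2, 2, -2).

∂f/∂p = 0
∂f/∂q = 0
∂f/∂r = -2
∇f at (2, 2, -2) = (0, 0, -2)
∇f · d = (0)(-3) + (0)(3) + (-2)(1) = -2

-2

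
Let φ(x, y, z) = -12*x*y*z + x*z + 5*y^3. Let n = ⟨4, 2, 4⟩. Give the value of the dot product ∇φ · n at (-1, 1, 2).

34

∂φ/∂x = -12*y*z + z
∂φ/∂y = -12*x*z + 15*y^2
∂φ/∂z = -12*x*y + x
∇φ at (-1, 1, 2) = (-22, 39, 11)
∇φ · n = (-22)(4) + (39)(2) + (11)(4) = 34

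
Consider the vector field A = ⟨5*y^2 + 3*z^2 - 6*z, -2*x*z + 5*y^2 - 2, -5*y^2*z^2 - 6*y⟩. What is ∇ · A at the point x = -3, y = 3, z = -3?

∂A₁/∂x = 0
∂A₂/∂y = 10*y
∂A₃/∂z = -10*y^2*z
∇·A = -10*y^2*z + 10*y
At (-3, 3, -3): 300.

300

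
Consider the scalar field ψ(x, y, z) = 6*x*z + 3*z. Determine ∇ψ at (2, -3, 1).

(6, 0, 15)

∂ψ/∂x = 6*z
∂ψ/∂y = 0
∂ψ/∂z = 6*x + 3
∇ψ = (6*z, 0, 6*x + 3)
At (2, -3, 1): (6, 0, 15).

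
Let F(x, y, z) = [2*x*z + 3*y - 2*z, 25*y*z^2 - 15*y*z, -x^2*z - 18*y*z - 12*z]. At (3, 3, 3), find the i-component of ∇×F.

(∇×F)_1 = ∂F₃/∂y − ∂F₂/∂z
= -18*z − (50*y*z - 15*y)
= -50*y*z + 15*y - 18*z
At (3, 3, 3): -459.

-459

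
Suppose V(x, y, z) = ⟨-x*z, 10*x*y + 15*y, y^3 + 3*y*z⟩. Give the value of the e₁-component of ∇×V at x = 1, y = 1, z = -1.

0

(∇×V)_1 = ∂V₃/∂y − ∂V₂/∂z
= 3*y^2 + 3*z − (0)
= 3*y^2 + 3*z
At (1, 1, -1): 0.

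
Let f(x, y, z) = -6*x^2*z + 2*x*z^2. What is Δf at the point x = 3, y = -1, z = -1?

24

∂²f/∂x² = -12*z
∂²f/∂y² = 0
∂²f/∂z² = 4*x
∇²f = 4*x - 12*z
At (3, -1, -1): 24.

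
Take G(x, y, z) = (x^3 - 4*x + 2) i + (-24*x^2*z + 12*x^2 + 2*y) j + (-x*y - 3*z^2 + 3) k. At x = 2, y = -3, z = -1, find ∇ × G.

(94, -3, 144)

(∇×G)₁ = ∂G₃/∂y − ∂G₂/∂z = 24*x^2 - x
(∇×G)₂ = ∂G₁/∂z − ∂G₃/∂x = y
(∇×G)₃ = ∂G₂/∂x − ∂G₁/∂y = -48*x*z + 24*x
∇×G = (24*x^2 - x, y, -48*x*z + 24*x)
At (2, -3, -1): (94, -3, 144).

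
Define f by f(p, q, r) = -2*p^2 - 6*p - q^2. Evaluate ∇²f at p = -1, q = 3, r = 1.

∂²f/∂p² = -4
∂²f/∂q² = -2
∂²f/∂r² = 0
∇²f = -6
At (-1, 3, 1): -6.

-6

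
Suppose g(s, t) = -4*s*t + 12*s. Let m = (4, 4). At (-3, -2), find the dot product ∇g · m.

128

∂g/∂s = -4*t + 12
∂g/∂t = -4*s
∇g at (-3, -2) = (20, 12)
∇g · m = (20)(4) + (12)(4) = 128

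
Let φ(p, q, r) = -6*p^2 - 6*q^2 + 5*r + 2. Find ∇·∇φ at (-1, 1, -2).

-24

∂²φ/∂p² = -12
∂²φ/∂q² = -12
∂²φ/∂r² = 0
∇²φ = -24
At (-1, 1, -2): -24.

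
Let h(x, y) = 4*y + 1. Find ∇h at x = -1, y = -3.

(0, 4)

∂h/∂x = 0
∂h/∂y = 4
∇h = (0, 4)
At (-1, -3): (0, 4).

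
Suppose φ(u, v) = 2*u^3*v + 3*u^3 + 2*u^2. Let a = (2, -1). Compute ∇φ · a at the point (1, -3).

-12

∂φ/∂u = 6*u^2*v + 9*u^2 + 4*u
∂φ/∂v = 2*u^3
∇φ at (1, -3) = (-5, 2)
∇φ · a = (-5)(2) + (2)(-1) = -12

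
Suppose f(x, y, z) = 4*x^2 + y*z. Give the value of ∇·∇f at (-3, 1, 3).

8

∂²f/∂x² = 8
∂²f/∂y² = 0
∂²f/∂z² = 0
∇²f = 8
At (-3, 1, 3): 8.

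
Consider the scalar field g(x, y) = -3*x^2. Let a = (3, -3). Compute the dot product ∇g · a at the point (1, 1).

∂g/∂x = -6*x
∂g/∂y = 0
∇g at (1, 1) = (-6, 0)
∇g · a = (-6)(3) + (0)(-3) = -18

-18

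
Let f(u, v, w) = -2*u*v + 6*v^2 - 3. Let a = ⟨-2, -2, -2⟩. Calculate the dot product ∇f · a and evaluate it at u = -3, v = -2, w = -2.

28

∂f/∂u = -2*v
∂f/∂v = -2*u + 12*v
∂f/∂w = 0
∇f at (-3, -2, -2) = (4, -18, 0)
∇f · a = (4)(-2) + (-18)(-2) + (0)(-2) = 28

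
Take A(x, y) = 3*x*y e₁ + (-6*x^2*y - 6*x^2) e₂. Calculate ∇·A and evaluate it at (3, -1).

-57

∂A₁/∂x = 3*y
∂A₂/∂y = -6*x^2
∇·A = -6*x^2 + 3*y
At (3, -1): -57.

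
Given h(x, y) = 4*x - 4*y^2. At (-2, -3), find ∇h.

(4, 24)

∂h/∂x = 4
∂h/∂y = -8*y
∇h = (4, -8*y)
At (-2, -3): (4, 24).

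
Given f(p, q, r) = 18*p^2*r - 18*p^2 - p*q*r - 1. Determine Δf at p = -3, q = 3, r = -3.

-144

∂²f/∂p² = 36*(r - 1)
∂²f/∂q² = 0
∂²f/∂r² = 0
∇²f = 36*r - 36
At (-3, 3, -3): -144.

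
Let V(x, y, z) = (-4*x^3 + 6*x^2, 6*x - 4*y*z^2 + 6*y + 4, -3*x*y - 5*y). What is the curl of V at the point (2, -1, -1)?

(-3, -3, 6)

(∇×V)₁ = ∂V₃/∂y − ∂V₂/∂z = -3*x + 8*y*z - 5
(∇×V)₂ = ∂V₁/∂z − ∂V₃/∂x = 3*y
(∇×V)₃ = ∂V₂/∂x − ∂V₁/∂y = 6
∇×V = (-3*x + 8*y*z - 5, 3*y, 6)
At (2, -1, -1): (-3, -3, 6).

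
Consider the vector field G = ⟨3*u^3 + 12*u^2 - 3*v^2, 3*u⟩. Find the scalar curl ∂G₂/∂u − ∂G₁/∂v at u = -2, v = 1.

∂G₂/∂u = 3
∂G₁/∂v = -6*v
Scalar curl = 6*v + 3
At (-2, 1): 9.

9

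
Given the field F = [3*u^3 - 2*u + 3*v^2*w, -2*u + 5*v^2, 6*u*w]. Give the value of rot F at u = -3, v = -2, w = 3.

(∇×F)₁ = ∂F₃/∂v − ∂F₂/∂w = 0
(∇×F)₂ = ∂F₁/∂w − ∂F₃/∂u = 3*v^2 - 6*w
(∇×F)₃ = ∂F₂/∂u − ∂F₁/∂v = -6*v*w - 2
∇×F = (0, 3*v^2 - 6*w, -6*v*w - 2)
At (-3, -2, 3): (0, -6, 34).

(0, -6, 34)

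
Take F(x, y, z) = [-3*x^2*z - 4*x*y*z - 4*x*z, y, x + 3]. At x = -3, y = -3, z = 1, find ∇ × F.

(∇×F)₁ = ∂F₃/∂y − ∂F₂/∂z = 0
(∇×F)₂ = ∂F₁/∂z − ∂F₃/∂x = -3*x^2 - 4*x*y - 4*x - 1
(∇×F)₃ = ∂F₂/∂x − ∂F₁/∂y = 4*x*z
∇×F = (0, -3*x^2 - 4*x*y - 4*x - 1, 4*x*z)
At (-3, -3, 1): (0, -52, -12).

(0, -52, -12)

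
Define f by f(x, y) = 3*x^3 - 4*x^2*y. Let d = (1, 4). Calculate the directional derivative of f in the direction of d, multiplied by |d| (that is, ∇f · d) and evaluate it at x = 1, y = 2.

∂f/∂x = 9*x^2 - 8*x*y
∂f/∂y = -4*x^2
∇f at (1, 2) = (-7, -4)
∇f · d = (-7)(1) + (-4)(4) = -23

-23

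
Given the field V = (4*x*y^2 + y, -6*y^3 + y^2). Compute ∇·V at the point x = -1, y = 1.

∂V₁/∂x = 4*y^2
∂V₂/∂y = -18*y^2 + 2*y
∇·V = -14*y^2 + 2*y
At (-1, 1): -12.

-12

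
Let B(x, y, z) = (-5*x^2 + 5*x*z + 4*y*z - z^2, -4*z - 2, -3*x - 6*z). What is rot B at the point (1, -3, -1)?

(4, -2, 4)

(∇×B)₁ = ∂B₃/∂y − ∂B₂/∂z = 4
(∇×B)₂ = ∂B₁/∂z − ∂B₃/∂x = 5*x + 4*y - 2*z + 3
(∇×B)₃ = ∂B₂/∂x − ∂B₁/∂y = -4*z
∇×B = (4, 5*x + 4*y - 2*z + 3, -4*z)
At (1, -3, -1): (4, -2, 4).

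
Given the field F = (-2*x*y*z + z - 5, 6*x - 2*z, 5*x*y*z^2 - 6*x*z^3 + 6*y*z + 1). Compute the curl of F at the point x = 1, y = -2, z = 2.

(34, 93, 10)

(∇×F)₁ = ∂F₃/∂y − ∂F₂/∂z = 5*x*z^2 + 6*z + 2
(∇×F)₂ = ∂F₁/∂z − ∂F₃/∂x = -2*x*y - 5*y*z^2 + 6*z^3 + 1
(∇×F)₃ = ∂F₂/∂x − ∂F₁/∂y = 2*x*z + 6
∇×F = (5*x*z^2 + 6*z + 2, -2*x*y - 5*y*z^2 + 6*z^3 + 1, 2*x*z + 6)
At (1, -2, 2): (34, 93, 10).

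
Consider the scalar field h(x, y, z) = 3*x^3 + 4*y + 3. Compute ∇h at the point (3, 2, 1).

(81, 4, 0)

∂h/∂x = 9*x^2
∂h/∂y = 4
∂h/∂z = 0
∇h = (9*x^2, 4, 0)
At (3, 2, 1): (81, 4, 0).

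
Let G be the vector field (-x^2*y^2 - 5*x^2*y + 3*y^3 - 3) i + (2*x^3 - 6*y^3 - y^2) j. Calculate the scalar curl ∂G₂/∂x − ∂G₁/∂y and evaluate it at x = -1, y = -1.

0

∂G₂/∂x = 6*x^2
∂G₁/∂y = -2*x^2*y - 5*x^2 + 9*y^2
Scalar curl = 2*x^2*y + 11*x^2 - 9*y^2
At (-1, -1): 0.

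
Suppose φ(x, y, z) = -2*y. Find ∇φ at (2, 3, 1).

(0, -2, 0)

∂φ/∂x = 0
∂φ/∂y = -2
∂φ/∂z = 0
∇φ = (0, -2, 0)
At (2, 3, 1): (0, -2, 0).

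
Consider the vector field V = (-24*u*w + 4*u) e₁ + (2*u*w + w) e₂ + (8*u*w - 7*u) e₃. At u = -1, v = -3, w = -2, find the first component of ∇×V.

(∇×V)_1 = ∂V₃/∂v − ∂V₂/∂w
= 0 − (2*u + 1)
= -2*u - 1
At (-1, -3, -2): 1.

1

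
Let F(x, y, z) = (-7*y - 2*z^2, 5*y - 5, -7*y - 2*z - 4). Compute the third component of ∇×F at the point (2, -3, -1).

(∇×F)_3 = ∂F₂/∂x − ∂F₁/∂y
= 0 − (-7)
= 7
At (2, -3, -1): 7.

7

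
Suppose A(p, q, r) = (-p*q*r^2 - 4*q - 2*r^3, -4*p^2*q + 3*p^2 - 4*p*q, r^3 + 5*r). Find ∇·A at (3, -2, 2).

∂A₁/∂p = -q*r^2
∂A₂/∂q = -4*p^2 - 4*p
∂A₃/∂r = 3*r^2 + 5
∇·A = -4*p^2 - 4*p - q*r^2 + 3*r^2 + 5
At (3, -2, 2): -23.

-23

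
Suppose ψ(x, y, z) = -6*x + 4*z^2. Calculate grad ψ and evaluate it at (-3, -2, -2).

(-6, 0, -16)

∂ψ/∂x = -6
∂ψ/∂y = 0
∂ψ/∂z = 8*z
∇ψ = (-6, 0, 8*z)
At (-3, -2, -2): (-6, 0, -16).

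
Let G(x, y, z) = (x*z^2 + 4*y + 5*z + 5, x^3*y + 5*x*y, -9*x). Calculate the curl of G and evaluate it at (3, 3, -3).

(0, -4, 92)

(∇×G)₁ = ∂G₃/∂y − ∂G₂/∂z = 0
(∇×G)₂ = ∂G₁/∂z − ∂G₃/∂x = 2*x*z + 14
(∇×G)₃ = ∂G₂/∂x − ∂G₁/∂y = 3*x^2*y + 5*y - 4
∇×G = (0, 2*x*z + 14, 3*x^2*y + 5*y - 4)
At (3, 3, -3): (0, -4, 92).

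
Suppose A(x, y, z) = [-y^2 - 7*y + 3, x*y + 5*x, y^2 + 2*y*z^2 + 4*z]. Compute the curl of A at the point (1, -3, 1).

(∇×A)₁ = ∂A₃/∂y − ∂A₂/∂z = 2*y + 2*z^2
(∇×A)₂ = ∂A₁/∂z − ∂A₃/∂x = 0
(∇×A)₃ = ∂A₂/∂x − ∂A₁/∂y = 3*y + 12
∇×A = (2*y + 2*z^2, 0, 3*y + 12)
At (1, -3, 1): (-4, 0, 3).

(-4, 0, 3)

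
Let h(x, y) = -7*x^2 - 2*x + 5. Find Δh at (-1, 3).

∂²h/∂x² = -14
∂²h/∂y² = 0
∇²h = -14
At (-1, 3): -14.

-14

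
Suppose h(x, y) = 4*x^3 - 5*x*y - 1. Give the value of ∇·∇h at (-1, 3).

-24

∂²h/∂x² = 24*x
∂²h/∂y² = 0
∇²h = 24*x
At (-1, 3): -24.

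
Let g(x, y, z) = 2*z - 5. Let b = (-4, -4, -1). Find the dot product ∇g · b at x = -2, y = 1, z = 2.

-2

∂g/∂x = 0
∂g/∂y = 0
∂g/∂z = 2
∇g at (-2, 1, 2) = (0, 0, 2)
∇g · b = (0)(-4) + (0)(-4) + (2)(-1) = -2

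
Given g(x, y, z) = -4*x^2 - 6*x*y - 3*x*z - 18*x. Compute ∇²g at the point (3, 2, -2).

-8

∂²g/∂x² = -8
∂²g/∂y² = 0
∂²g/∂z² = 0
∇²g = -8
At (3, 2, -2): -8.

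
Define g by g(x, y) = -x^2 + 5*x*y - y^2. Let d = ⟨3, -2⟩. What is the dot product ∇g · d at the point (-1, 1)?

∂g/∂x = -2*x + 5*y
∂g/∂y = 5*x - 2*y
∇g at (-1, 1) = (7, -7)
∇g · d = (7)(3) + (-7)(-2) = 35

35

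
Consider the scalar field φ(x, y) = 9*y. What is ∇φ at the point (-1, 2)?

∂φ/∂x = 0
∂φ/∂y = 9
∇φ = (0, 9)
At (-1, 2): (0, 9).

(0, 9)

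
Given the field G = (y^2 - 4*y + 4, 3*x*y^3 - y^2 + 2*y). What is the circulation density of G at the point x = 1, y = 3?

79

∂G₂/∂x = 3*y^3
∂G₁/∂y = 2*y - 4
Scalar curl = 3*y^3 - 2*y + 4
At (1, 3): 79.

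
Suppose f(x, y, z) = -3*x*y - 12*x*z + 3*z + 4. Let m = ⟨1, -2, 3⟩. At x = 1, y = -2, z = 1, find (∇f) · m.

∂f/∂x = -3*y - 12*z
∂f/∂y = -3*x
∂f/∂z = -12*x + 3
∇f at (1, -2, 1) = (-6, -3, -9)
∇f · m = (-6)(1) + (-3)(-2) + (-9)(3) = -27

-27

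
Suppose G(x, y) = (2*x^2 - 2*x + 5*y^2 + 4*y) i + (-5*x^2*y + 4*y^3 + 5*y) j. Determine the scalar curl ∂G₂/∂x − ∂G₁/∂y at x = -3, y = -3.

∂G₂/∂x = -10*x*y
∂G₁/∂y = 10*y + 4
Scalar curl = -10*x*y - 10*y - 4
At (-3, -3): -64.

-64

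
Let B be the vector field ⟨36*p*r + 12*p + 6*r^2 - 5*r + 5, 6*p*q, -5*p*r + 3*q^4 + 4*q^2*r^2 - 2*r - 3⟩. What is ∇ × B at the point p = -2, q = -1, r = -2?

(∇×B)₁ = ∂B₃/∂q − ∂B₂/∂r = 12*q^3 + 8*q*r^2
(∇×B)₂ = ∂B₁/∂r − ∂B₃/∂p = 36*p + 17*r - 5
(∇×B)₃ = ∂B₂/∂p − ∂B₁/∂q = 6*q
∇×B = (12*q^3 + 8*q*r^2, 36*p + 17*r - 5, 6*q)
At (-2, -1, -2): (-44, -111, -6).

(-44, -111, -6)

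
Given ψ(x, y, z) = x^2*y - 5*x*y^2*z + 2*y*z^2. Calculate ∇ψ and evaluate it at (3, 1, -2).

∂ψ/∂x = 2*x*y - 5*y^2*z
∂ψ/∂y = x^2 - 10*x*y*z + 2*z^2
∂ψ/∂z = -5*x*y^2 + 4*y*z
∇ψ = (2*x*y - 5*y^2*z, x^2 - 10*x*y*z + 2*z^2, -5*x*y^2 + 4*y*z)
At (3, 1, -2): (16, 77, -23).

(16, 77, -23)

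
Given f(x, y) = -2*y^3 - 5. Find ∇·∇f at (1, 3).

∂²f/∂x² = 0
∂²f/∂y² = -12*y
∇²f = -12*y
At (1, 3): -36.

-36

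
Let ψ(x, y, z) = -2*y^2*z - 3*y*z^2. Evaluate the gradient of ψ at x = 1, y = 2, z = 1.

∂ψ/∂x = 0
∂ψ/∂y = -4*y*z - 3*z^2
∂ψ/∂z = -2*y^2 - 6*y*z
∇ψ = (0, -4*y*z - 3*z^2, -2*y^2 - 6*y*z)
At (1, 2, 1): (0, -11, -20).

(0, -11, -20)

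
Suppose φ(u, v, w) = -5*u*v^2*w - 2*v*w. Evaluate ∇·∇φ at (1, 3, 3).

∂²φ/∂u² = 0
∂²φ/∂v² = -10*u*w
∂²φ/∂w² = 0
∇²φ = -10*u*w
At (1, 3, 3): -30.

-30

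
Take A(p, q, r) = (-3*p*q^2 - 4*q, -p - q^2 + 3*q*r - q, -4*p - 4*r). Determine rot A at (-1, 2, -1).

(∇×A)₁ = ∂A₃/∂q − ∂A₂/∂r = -3*q
(∇×A)₂ = ∂A₁/∂r − ∂A₃/∂p = 4
(∇×A)₃ = ∂A₂/∂p − ∂A₁/∂q = 6*p*q + 3
∇×A = (-3*q, 4, 6*p*q + 3)
At (-1, 2, -1): (-6, 4, -9).

(-6, 4, -9)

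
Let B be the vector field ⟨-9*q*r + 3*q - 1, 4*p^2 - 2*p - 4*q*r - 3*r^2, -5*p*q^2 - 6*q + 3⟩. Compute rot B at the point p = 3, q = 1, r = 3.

(∇×B)₁ = ∂B₃/∂q − ∂B₂/∂r = -10*p*q + 4*q + 6*r - 6
(∇×B)₂ = ∂B₁/∂r − ∂B₃/∂p = 5*q^2 - 9*q
(∇×B)₃ = ∂B₂/∂p − ∂B₁/∂q = 8*p + 9*r - 5
∇×B = (-10*p*q + 4*q + 6*r - 6, 5*q^2 - 9*q, 8*p + 9*r - 5)
At (3, 1, 3): (-14, -4, 46).

(-14, -4, 46)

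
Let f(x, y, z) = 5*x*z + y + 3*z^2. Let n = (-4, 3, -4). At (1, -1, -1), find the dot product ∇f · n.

∂f/∂x = 5*z
∂f/∂y = 1
∂f/∂z = 5*x + 6*z
∇f at (1, -1, -1) = (-5, 1, -1)
∇f · n = (-5)(-4) + (1)(3) + (-1)(-4) = 27

27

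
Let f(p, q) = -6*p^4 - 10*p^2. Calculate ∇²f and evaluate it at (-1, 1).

∂²f/∂p² = -4*(18*p^2 + 5)
∂²f/∂q² = 0
∇²f = -72*p^2 - 20
At (-1, 1): -92.

-92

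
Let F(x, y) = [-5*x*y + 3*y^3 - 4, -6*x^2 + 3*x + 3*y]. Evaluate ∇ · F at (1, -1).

8

∂F₁/∂x = -5*y
∂F₂/∂y = 3
∇·F = -5*y + 3
At (1, -1): 8.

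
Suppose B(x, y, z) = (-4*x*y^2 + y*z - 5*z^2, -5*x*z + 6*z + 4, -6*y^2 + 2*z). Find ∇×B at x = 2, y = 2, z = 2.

(-20, -18, 20)

(∇×B)₁ = ∂B₃/∂y − ∂B₂/∂z = 5*x - 12*y - 6
(∇×B)₂ = ∂B₁/∂z − ∂B₃/∂x = y - 10*z
(∇×B)₃ = ∂B₂/∂x − ∂B₁/∂y = 8*x*y - 6*z
∇×B = (5*x - 12*y - 6, y - 10*z, 8*x*y - 6*z)
At (2, 2, 2): (-20, -18, 20).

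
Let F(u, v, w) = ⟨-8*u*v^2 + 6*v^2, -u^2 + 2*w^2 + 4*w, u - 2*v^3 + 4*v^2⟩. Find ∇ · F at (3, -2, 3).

∂F₁/∂u = -8*v^2
∂F₂/∂v = 0
∂F₃/∂w = 0
∇·F = -8*v^2
At (3, -2, 3): -32.

-32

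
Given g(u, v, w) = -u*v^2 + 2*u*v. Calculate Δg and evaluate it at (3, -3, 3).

-6

∂²g/∂u² = 0
∂²g/∂v² = -2*u
∂²g/∂w² = 0
∇²g = -2*u
At (3, -3, 3): -6.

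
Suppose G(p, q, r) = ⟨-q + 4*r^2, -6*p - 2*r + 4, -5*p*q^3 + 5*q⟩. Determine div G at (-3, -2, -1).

0

∂G₁/∂p = 0
∂G₂/∂q = 0
∂G₃/∂r = 0
∇·G = 0
At (-3, -2, -1): 0.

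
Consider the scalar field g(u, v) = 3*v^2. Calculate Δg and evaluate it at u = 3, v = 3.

∂²g/∂u² = 0
∂²g/∂v² = 6
∇²g = 6
At (3, 3): 6.

6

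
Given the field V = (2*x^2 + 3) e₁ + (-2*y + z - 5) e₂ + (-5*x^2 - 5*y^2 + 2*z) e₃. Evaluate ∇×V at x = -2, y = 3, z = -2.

(∇×V)₁ = ∂V₃/∂y − ∂V₂/∂z = -10*y - 1
(∇×V)₂ = ∂V₁/∂z − ∂V₃/∂x = 10*x
(∇×V)₃ = ∂V₂/∂x − ∂V₁/∂y = 0
∇×V = (-10*y - 1, 10*x, 0)
At (-2, 3, -2): (-31, -20, 0).

(-31, -20, 0)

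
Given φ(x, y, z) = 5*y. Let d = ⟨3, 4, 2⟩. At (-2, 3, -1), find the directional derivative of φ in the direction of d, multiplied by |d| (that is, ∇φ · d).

∂φ/∂x = 0
∂φ/∂y = 5
∂φ/∂z = 0
∇φ at (-2, 3, -1) = (0, 5, 0)
∇φ · d = (0)(3) + (5)(4) + (0)(2) = 20

20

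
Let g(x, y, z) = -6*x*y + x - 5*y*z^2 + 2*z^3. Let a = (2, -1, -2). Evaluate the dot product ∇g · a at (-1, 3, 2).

∂g/∂x = -6*y + 1
∂g/∂y = -6*x - 5*z^2
∂g/∂z = -10*y*z + 6*z^2
∇g at (-1, 3, 2) = (-17, -14, -36)
∇g · a = (-17)(2) + (-14)(-1) + (-36)(-2) = 52

52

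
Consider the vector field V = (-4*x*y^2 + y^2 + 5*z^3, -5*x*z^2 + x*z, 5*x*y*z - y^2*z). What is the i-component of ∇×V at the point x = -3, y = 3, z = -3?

(∇×V)_1 = ∂V₃/∂y − ∂V₂/∂z
= 5*x*z - 2*y*z − (-10*x*z + x)
= 15*x*z - x - 2*y*z
At (-3, 3, -3): 156.

156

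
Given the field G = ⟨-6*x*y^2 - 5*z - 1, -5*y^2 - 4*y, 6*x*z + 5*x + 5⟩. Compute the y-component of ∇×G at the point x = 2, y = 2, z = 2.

(∇×G)_2 = ∂G₁/∂z − ∂G₃/∂x
= -5 − (6*z + 5)
= -6*z - 10
At (2, 2, 2): -22.

-22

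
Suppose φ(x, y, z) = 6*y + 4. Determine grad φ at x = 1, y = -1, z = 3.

(0, 6, 0)

∂φ/∂x = 0
∂φ/∂y = 6
∂φ/∂z = 0
∇φ = (0, 6, 0)
At (1, -1, 3): (0, 6, 0).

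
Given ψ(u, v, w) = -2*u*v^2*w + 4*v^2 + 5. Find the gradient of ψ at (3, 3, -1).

∂ψ/∂u = -2*v^2*w
∂ψ/∂v = -4*u*v*w + 8*v
∂ψ/∂w = -2*u*v^2
∇ψ = (-2*v^2*w, -4*u*v*w + 8*v, -2*u*v^2)
At (3, 3, -1): (18, 60, -54).

(18, 60, -54)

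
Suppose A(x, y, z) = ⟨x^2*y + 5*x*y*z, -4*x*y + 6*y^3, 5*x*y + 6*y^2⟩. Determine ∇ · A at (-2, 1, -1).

∂A₁/∂x = 2*x*y + 5*y*z
∂A₂/∂y = -4*x + 18*y^2
∂A₃/∂z = 0
∇·A = 2*x*y - 4*x + 18*y^2 + 5*y*z
At (-2, 1, -1): 17.

17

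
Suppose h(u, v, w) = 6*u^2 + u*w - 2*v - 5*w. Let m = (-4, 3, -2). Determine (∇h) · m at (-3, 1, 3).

142

∂h/∂u = 12*u + w
∂h/∂v = -2
∂h/∂w = u - 5
∇h at (-3, 1, 3) = (-33, -2, -8)
∇h · m = (-33)(-4) + (-2)(3) + (-8)(-2) = 142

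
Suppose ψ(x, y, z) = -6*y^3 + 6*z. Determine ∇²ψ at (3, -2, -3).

72

∂²ψ/∂x² = 0
∂²ψ/∂y² = -36*y
∂²ψ/∂z² = 0
∇²ψ = -36*y
At (3, -2, -3): 72.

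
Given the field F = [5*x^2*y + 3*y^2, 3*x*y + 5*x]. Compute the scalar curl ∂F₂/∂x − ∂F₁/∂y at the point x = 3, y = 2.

∂F₂/∂x = 3*y + 5
∂F₁/∂y = 5*x^2 + 6*y
Scalar curl = -5*x^2 - 3*y + 5
At (3, 2): -46.

-46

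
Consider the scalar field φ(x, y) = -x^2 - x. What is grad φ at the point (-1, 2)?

∂φ/∂x = -2*x - 1
∂φ/∂y = 0
∇φ = (-2*x - 1, 0)
At (-1, 2): (1, 0).

(1, 0)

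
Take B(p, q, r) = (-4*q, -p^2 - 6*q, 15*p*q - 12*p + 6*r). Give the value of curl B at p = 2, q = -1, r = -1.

(30, 27, 0)

(∇×B)₁ = ∂B₃/∂q − ∂B₂/∂r = 15*p
(∇×B)₂ = ∂B₁/∂r − ∂B₃/∂p = -15*q + 12
(∇×B)₃ = ∂B₂/∂p − ∂B₁/∂q = -2*p + 4
∇×B = (15*p, -15*q + 12, -2*p + 4)
At (2, -1, -1): (30, 27, 0).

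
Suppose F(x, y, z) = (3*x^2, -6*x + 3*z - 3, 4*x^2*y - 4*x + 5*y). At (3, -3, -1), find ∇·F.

∂F₁/∂x = 6*x
∂F₂/∂y = 0
∂F₃/∂z = 0
∇·F = 6*x
At (3, -3, -1): 18.

18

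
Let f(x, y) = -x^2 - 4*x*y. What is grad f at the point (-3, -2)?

∂f/∂x = -2*x - 4*y
∂f/∂y = -4*x
∇f = (-2*x - 4*y, -4*x)
At (-3, -2): (14, 12).

(14, 12)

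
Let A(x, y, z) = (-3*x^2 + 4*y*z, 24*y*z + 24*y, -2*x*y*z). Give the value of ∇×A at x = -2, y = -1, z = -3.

(12, 2, 12)

(∇×A)₁ = ∂A₃/∂y − ∂A₂/∂z = -2*x*z - 24*y
(∇×A)₂ = ∂A₁/∂z − ∂A₃/∂x = 2*y*z + 4*y
(∇×A)₃ = ∂A₂/∂x − ∂A₁/∂y = -4*z
∇×A = (-2*x*z - 24*y, 2*y*z + 4*y, -4*z)
At (-2, -1, -3): (12, 2, 12).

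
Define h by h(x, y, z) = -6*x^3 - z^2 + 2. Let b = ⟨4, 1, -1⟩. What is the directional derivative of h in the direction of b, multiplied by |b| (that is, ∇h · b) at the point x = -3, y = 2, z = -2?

-652

∂h/∂x = -18*x^2
∂h/∂y = 0
∂h/∂z = -2*z
∇h at (-3, 2, -2) = (-162, 0, 4)
∇h · b = (-162)(4) + (0)(1) + (4)(-1) = -652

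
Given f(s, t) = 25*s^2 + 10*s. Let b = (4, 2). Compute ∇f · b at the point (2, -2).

∂f/∂s = 50*s + 10
∂f/∂t = 0
∇f at (2, -2) = (110, 0)
∇f · b = (110)(4) + (0)(2) = 440

440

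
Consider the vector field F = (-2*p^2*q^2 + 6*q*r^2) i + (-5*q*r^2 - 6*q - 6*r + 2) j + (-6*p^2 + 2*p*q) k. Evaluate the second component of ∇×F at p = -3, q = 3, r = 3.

(∇×F)_2 = ∂F₁/∂r − ∂F₃/∂p
= 12*q*r − (-12*p + 2*q)
= 12*p + 12*q*r - 2*q
At (-3, 3, 3): 66.

66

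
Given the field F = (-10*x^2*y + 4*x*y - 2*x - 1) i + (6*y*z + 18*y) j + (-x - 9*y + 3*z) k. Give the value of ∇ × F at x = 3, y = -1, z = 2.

(-3, 1, 78)

(∇×F)₁ = ∂F₃/∂y − ∂F₂/∂z = -6*y - 9
(∇×F)₂ = ∂F₁/∂z − ∂F₃/∂x = 1
(∇×F)₃ = ∂F₂/∂x − ∂F₁/∂y = 10*x^2 - 4*x
∇×F = (-6*y - 9, 1, 10*x^2 - 4*x)
At (3, -1, 2): (-3, 1, 78).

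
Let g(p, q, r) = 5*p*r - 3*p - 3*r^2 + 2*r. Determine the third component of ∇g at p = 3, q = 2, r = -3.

35

(∇g)_3 = ∂g/∂r = 5*p - 6*r + 2
At (3, 2, -3): 35.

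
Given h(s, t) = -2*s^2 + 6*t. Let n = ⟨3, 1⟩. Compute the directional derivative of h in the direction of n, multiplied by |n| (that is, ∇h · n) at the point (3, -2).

∂h/∂s = -4*s
∂h/∂t = 6
∇h at (3, -2) = (-12, 6)
∇h · n = (-12)(3) + (6)(1) = -30

-30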